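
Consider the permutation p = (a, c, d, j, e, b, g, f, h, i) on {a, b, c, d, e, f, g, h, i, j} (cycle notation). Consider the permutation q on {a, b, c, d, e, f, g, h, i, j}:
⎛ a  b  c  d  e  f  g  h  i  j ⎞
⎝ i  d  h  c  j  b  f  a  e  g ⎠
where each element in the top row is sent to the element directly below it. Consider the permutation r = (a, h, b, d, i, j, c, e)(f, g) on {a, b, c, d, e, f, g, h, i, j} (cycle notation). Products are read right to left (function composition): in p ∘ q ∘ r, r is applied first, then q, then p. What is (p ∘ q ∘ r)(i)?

f

Apply the permutations in order: r(i) = j, then q(j) = g, then p(g) = f. So (p ∘ q ∘ r)(i) = f.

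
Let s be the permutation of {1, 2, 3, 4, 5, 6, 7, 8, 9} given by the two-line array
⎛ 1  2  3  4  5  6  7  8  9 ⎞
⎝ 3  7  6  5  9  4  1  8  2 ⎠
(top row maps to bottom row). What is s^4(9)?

Tracing 9 → 2 → … returns to 9 after 8 steps, so 9 lies in an 8-cycle (1, 3, 6, 4, 5, 9, 2, 7).
Stepping 4 places around the cycle: 9 → 2 → 7 → 1 → 3.

3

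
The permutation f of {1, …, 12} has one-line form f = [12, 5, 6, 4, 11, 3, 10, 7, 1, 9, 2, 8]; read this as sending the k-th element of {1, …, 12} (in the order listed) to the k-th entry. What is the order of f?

6

Writing f as disjoint cycles, the cycle lengths are 6, 3, 2, 1.
Since disjoint cycles commute, ord(f) = lcm(6, 3, 2) = 6.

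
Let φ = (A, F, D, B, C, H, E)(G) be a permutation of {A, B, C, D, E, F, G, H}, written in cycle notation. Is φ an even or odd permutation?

The cycle lengths are 7, 1.
A cycle of length ℓ contributes ℓ−1 transpositions, so φ is a product of 6 transpositions — even.

even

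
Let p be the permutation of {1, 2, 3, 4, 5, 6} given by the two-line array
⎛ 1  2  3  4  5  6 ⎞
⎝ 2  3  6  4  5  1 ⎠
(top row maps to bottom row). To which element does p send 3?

The entry below 3 in the array is 6, so p(3) = 6.

6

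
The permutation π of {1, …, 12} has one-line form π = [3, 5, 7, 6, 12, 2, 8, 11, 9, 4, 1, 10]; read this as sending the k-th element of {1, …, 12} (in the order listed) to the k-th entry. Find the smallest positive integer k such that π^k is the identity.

The disjoint-cycle form of π has cycle lengths 6, 5, 1.
The order of π is the least common multiple of its cycle lengths: lcm(6, 5) = 30.

30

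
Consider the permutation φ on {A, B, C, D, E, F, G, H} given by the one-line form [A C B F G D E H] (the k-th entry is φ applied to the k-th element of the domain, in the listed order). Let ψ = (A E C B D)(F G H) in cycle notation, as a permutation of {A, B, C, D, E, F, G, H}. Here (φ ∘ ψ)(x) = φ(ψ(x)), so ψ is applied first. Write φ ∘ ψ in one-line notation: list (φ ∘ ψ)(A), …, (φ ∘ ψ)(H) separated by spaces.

(φ ∘ ψ)(x) = φ(ψ(x)). Computing each image: φ(ψ(A)) = φ(E) = G, φ(ψ(B)) = φ(D) = F, φ(ψ(C)) = φ(B) = C, φ(ψ(D)) = φ(A) = A, φ(ψ(E)) = φ(C) = B, φ(ψ(F)) = φ(G) = E, φ(ψ(G)) = φ(H) = H, φ(ψ(H)) = φ(F) = D.
Hence φ ∘ ψ = [G F C A B E H D].

G F C A B E H D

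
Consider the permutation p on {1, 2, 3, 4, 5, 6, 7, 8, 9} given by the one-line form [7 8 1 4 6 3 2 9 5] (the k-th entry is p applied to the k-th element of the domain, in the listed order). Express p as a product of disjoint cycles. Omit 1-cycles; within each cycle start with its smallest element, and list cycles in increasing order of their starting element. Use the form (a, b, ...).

(1, 7, 2, 8, 9, 5, 6, 3)

Start at 1 and follow images: 1 → 7 → 2 → 8 → 9 → 5 → 6 → 3 → 1, giving the cycle (1, 7, 2, 8, 9, 5, 6, 3).
Repeating from the next unused element and collecting all non-trivial cycles gives (1, 7, 2, 8, 9, 5, 6, 3).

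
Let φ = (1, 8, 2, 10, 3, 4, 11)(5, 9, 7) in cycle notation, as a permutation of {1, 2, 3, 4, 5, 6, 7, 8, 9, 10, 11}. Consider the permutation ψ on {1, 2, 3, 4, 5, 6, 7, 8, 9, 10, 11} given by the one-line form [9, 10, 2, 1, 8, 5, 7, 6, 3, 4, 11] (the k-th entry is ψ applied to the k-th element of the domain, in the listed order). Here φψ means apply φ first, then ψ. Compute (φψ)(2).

φ(2) = 10, then ψ(10) = 4; composing gives (φψ)(2) = 4.

4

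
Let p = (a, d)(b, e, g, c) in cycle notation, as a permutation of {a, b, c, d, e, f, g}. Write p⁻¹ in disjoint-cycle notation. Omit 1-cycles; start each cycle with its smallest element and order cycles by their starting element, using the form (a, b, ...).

(a, d)(b, c, g, e)

If p sends a → b within a cycle, p⁻¹ sends b → a; equivalently, reverse each cycle.
Reversing each cycle of p and rotating so the smallest element leads gives (a, d)(b, c, g, e).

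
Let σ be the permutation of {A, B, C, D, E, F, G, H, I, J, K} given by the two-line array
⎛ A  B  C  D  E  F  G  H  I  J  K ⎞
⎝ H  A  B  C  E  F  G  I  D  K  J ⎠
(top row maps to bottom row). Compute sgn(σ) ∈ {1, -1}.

In disjoint-cycle form the cycle lengths are 6, 2, 1, 1, 1.
A cycle of length ℓ contributes ℓ−1 transpositions, so σ is a product of 5 + 1 = 6 transpositions — even.

1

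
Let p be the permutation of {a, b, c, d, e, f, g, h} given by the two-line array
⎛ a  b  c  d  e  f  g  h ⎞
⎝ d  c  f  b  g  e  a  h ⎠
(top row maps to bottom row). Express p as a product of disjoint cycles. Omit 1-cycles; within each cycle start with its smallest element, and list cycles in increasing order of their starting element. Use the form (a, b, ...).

From a: a → d → b → c → f → e → g → a, closing the cycle (a, d, b, c, f, e, g).
Repeating from the next unused element and collecting all non-trivial cycles gives (a, d, b, c, f, e, g).

(a, d, b, c, f, e, g)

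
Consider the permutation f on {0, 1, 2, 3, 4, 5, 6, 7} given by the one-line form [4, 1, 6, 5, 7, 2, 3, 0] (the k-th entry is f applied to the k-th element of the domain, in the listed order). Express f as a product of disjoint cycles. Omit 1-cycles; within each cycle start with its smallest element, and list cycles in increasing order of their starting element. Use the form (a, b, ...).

(0, 4, 7)(2, 6, 3, 5)

Iterating f from 0 gives 0 → 4 → 7 → 0; that is the 3-cycle (0, 4, 7).
Repeating from the next unused element and collecting all non-trivial cycles gives (0, 4, 7)(2, 6, 3, 5).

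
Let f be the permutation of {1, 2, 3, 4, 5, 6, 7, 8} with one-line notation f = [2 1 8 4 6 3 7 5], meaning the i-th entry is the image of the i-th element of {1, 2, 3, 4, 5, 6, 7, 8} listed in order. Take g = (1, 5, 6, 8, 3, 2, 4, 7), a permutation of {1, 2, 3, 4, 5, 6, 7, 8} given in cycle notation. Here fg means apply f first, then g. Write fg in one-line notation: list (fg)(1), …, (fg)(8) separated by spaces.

4 5 3 7 8 2 1 6

(fg)(x) = g(f(x)). Computing each image: g(f(1)) = g(2) = 4, g(f(2)) = g(1) = 5, g(f(3)) = g(8) = 3, g(f(4)) = g(4) = 7, g(f(5)) = g(6) = 8, g(f(6)) = g(3) = 2, g(f(7)) = g(7) = 1, g(f(8)) = g(5) = 6.
Hence fg = [4 5 3 7 8 2 1 6].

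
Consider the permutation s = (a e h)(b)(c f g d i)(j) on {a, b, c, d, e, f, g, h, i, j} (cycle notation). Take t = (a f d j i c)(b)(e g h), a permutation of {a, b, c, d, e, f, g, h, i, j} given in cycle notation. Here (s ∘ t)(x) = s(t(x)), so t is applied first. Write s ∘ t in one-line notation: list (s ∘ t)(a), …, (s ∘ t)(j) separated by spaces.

g b e j d i a h f c

For each element, apply t then s: a → f → g; b → b → b; c → a → e; d → j → j; e → g → d; f → d → i; g → h → a; h → e → h; i → c → f; j → i → c.
Collecting the images, s ∘ t = [g b e j d i a h f c].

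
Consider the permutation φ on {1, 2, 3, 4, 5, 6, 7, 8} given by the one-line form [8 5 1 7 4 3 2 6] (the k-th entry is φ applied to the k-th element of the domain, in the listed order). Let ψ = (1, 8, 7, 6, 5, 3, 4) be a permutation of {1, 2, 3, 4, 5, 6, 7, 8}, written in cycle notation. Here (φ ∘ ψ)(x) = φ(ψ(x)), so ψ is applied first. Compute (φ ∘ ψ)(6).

ψ(6) = 5, then φ(5) = 4; composing gives (φ ∘ ψ)(6) = 4.

4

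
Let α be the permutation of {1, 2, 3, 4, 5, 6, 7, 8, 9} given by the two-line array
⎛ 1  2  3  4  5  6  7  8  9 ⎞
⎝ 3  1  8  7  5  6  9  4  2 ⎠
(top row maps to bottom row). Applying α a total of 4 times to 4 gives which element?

Tracing 4 → 7 → … returns to 4 after 7 steps, so 4 lies in a 7-cycle (1 3 8 4 7 9 2).
Stepping 4 places around the cycle: 4 → 7 → 9 → 2 → 1.

1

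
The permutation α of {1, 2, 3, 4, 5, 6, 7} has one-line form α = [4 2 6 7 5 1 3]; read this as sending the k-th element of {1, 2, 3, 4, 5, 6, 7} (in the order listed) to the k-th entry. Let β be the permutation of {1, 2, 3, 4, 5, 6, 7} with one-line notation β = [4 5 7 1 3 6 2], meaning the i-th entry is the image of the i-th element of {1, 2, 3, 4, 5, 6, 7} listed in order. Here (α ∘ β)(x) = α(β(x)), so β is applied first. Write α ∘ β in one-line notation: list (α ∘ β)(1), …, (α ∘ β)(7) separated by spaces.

(α ∘ β)(x) = α(β(x)). Computing each image: α(β(1)) = α(4) = 7, α(β(2)) = α(5) = 5, α(β(3)) = α(7) = 3, α(β(4)) = α(1) = 4, α(β(5)) = α(3) = 6, α(β(6)) = α(6) = 1, α(β(7)) = α(2) = 2.
Hence α ∘ β = [7 5 3 4 6 1 2].

7 5 3 4 6 1 2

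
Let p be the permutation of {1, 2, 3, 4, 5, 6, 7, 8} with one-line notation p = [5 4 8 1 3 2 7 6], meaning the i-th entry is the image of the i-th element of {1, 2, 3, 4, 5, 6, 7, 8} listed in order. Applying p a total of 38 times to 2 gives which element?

5

Tracing 2 → 4 → … returns to 2 after 7 steps, so 2 lies in a 7-cycle (1 5 3 8 6 2 4).
Since the cycle has length 7, p^38 acts on it the same as p^3 (38 mod 7 = 3).
Advancing 3 steps from 2: 2 → 4 → 1 → 5.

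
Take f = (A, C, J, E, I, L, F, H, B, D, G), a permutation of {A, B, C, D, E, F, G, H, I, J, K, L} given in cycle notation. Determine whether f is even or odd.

The cycle lengths are 11, 1.
A cycle of length ℓ contributes ℓ−1 transpositions, so f is a product of 10 transpositions — even.

even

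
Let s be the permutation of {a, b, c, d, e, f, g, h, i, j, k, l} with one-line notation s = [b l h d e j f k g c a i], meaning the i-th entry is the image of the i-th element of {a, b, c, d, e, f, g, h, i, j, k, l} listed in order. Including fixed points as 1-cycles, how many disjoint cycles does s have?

The cycle decomposition is (a b l i g f j c h k)(d)(e), which has 3 cycles (counting 1-cycles).

3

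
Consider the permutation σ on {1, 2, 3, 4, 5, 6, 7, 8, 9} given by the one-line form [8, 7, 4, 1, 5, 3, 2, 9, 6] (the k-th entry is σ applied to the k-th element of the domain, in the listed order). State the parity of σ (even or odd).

In disjoint-cycle form the cycle lengths are 6, 2, 1.
A cycle is odd iff its length is even; σ has 2 even-length cycles, so sgn(σ) = (−1)^2 and σ is even.

even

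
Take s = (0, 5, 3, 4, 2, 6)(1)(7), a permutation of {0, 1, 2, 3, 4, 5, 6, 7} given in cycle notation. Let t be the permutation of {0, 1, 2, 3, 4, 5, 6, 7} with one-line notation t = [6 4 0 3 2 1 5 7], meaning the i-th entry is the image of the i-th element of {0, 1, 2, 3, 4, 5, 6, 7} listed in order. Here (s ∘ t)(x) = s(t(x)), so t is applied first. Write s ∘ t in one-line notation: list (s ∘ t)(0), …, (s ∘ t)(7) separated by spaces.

0 2 5 4 6 1 3 7

(s ∘ t)(x) = s(t(x)). Computing each image: s(t(0)) = s(6) = 0, s(t(1)) = s(4) = 2, s(t(2)) = s(0) = 5, s(t(3)) = s(3) = 4, s(t(4)) = s(2) = 6, s(t(5)) = s(1) = 1, s(t(6)) = s(5) = 3, s(t(7)) = s(7) = 7.
Hence s ∘ t = [0 2 5 4 6 1 3 7].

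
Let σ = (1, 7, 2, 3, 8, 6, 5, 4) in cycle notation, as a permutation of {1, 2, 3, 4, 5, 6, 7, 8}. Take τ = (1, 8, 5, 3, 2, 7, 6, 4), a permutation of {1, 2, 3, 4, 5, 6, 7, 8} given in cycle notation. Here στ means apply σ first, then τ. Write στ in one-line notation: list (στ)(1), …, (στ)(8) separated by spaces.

(στ)(x) = τ(σ(x)). Computing each image: τ(σ(1)) = τ(7) = 6, τ(σ(2)) = τ(3) = 2, τ(σ(3)) = τ(8) = 5, τ(σ(4)) = τ(1) = 8, τ(σ(5)) = τ(4) = 1, τ(σ(6)) = τ(5) = 3, τ(σ(7)) = τ(2) = 7, τ(σ(8)) = τ(6) = 4.
Hence στ = [6 2 5 8 1 3 7 4].

6 2 5 8 1 3 7 4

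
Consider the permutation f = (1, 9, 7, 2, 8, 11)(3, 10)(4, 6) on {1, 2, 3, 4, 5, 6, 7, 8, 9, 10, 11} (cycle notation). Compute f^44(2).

2 lies in the 6-cycle (1, 9, 7, 2, 8, 11).
Powers repeat with period 6 on this cycle, and 44 mod 6 = 2, so f^44(2) = f^2(2).
Advancing 2 steps from 2: 2 → 8 → 11.

11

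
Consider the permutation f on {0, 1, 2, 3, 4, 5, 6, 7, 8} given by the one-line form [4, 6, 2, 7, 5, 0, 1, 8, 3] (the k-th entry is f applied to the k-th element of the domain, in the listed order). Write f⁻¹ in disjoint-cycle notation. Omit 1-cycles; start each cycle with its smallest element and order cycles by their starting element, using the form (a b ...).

The cycle decomposition of f is (0 4 5)(1 6)(3 7 8).
The inverse reverses every cycle; in canonical form, f⁻¹ = (0 5 4)(1 6)(3 8 7).

(0 5 4)(1 6)(3 8 7)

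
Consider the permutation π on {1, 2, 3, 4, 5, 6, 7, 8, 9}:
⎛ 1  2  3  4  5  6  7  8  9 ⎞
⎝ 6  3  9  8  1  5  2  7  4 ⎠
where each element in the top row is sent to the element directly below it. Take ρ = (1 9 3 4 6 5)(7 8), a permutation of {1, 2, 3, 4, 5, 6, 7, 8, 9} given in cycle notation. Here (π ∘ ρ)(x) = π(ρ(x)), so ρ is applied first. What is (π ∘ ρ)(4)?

First apply ρ: ρ(4) = 6, then π(6) = 5. Thus (π ∘ ρ)(4) = 5.

5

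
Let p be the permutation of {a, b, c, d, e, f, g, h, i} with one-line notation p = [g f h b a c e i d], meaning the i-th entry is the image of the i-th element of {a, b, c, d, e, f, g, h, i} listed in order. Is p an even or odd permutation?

odd

In disjoint-cycle form the cycle lengths are 6, 3.
A cycle is odd iff its length is even; p has 1 even-length cycle, so sgn(p) = (−1)^1 and p is odd.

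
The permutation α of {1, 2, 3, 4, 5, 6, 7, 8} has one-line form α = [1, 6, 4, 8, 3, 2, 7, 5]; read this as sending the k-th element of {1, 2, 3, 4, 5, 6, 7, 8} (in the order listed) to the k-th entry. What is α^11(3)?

Tracing 3 → 4 → … returns to 3 after 4 steps, so 3 lies in a 4-cycle (3, 4, 8, 5).
Since the cycle has length 4, α^11 acts on it the same as α^3 (11 mod 4 = 3).
Advancing 3 steps from 3: 3 → 4 → 8 → 5.

5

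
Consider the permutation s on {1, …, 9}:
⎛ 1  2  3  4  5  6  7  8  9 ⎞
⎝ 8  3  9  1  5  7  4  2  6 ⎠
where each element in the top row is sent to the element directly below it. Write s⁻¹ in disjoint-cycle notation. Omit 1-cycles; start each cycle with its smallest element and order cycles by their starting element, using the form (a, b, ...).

First write s in disjoint cycles: (1, 8, 2, 3, 9, 6, 7, 4).
The inverse reverses every cycle; in canonical form, s⁻¹ = (1, 4, 7, 6, 9, 3, 2, 8).

(1, 4, 7, 6, 9, 3, 2, 8)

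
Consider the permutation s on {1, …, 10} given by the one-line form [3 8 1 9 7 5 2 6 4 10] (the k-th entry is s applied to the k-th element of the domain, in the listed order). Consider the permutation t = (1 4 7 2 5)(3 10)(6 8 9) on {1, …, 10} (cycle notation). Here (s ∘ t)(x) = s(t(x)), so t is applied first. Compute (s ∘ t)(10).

t(10) = 3, then s(3) = 1; composing gives (s ∘ t)(10) = 1.

1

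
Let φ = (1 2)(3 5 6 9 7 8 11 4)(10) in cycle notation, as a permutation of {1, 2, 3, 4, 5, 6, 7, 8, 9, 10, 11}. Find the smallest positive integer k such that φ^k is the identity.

8

The cycle type of φ is (8, 2, 1).
The order of φ is the least common multiple of its cycle lengths: lcm(8, 2) = 8.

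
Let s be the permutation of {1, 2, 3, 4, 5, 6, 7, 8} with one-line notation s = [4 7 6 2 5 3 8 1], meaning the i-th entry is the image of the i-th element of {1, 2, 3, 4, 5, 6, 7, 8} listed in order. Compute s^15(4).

4

Tracing 4 → 2 → … returns to 4 after 5 steps, so 4 lies in a 5-cycle (1 4 2 7 8).
Powers repeat with period 5 on this cycle, and 15 mod 5 = 0, so s^15(4) = s^0(4).
So s^15(4) = 4.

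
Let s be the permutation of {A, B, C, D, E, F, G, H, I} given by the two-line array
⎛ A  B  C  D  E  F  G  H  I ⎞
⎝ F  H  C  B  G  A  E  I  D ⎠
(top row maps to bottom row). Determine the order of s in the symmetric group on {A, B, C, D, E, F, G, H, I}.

4

The disjoint-cycle form of s has cycle lengths 4, 2, 2, 1.
The order is lcm(4, 2, 2) = 4.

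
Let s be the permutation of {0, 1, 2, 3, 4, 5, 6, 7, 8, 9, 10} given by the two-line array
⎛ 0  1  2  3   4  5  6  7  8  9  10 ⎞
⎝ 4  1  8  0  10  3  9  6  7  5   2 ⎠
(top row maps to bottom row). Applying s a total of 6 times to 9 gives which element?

Tracing 9 → 5 → … returns to 9 after 10 steps, so 9 lies in a 10-cycle (0, 4, 10, 2, 8, 7, 6, 9, 5, 3).
Stepping 6 places around the cycle: 9 → 5 → 3 → 0 → 4 → 10 → 2.

2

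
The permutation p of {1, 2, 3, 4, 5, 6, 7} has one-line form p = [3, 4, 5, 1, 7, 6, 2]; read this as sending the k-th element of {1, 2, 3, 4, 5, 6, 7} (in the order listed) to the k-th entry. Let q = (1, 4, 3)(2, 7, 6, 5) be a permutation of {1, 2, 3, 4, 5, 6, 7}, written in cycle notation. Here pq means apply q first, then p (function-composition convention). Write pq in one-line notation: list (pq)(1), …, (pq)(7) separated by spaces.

For each element, apply q then p: 1 → 4 → 1; 2 → 7 → 2; 3 → 1 → 3; 4 → 3 → 5; 5 → 2 → 4; 6 → 5 → 7; 7 → 6 → 6.
So pq in one-line form is 1 2 3 5 4 7 6.

1 2 3 5 4 7 6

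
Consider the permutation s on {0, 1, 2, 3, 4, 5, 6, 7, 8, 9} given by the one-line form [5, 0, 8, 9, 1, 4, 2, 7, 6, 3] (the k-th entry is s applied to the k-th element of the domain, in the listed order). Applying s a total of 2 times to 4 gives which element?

0

Tracing 4 → 1 → … returns to 4 after 4 steps, so 4 lies in a 4-cycle (0 5 4 1).
Advancing 2 steps from 4: 4 → 1 → 0.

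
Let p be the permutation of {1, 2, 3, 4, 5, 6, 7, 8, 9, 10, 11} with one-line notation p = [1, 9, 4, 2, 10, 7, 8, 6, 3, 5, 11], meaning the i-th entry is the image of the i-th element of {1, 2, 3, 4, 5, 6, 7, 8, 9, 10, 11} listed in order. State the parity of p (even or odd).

even

In disjoint-cycle form the cycle lengths are 4, 3, 2, 1, 1.
A cycle of length ℓ contributes ℓ−1 transpositions, so p is a product of 3 + 2 + 1 = 6 transpositions — even.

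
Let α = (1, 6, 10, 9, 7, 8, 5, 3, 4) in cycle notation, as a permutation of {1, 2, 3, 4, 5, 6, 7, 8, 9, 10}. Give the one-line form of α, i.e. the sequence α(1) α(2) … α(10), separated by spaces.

Each element maps to the next entry in its cycle (wrapping to the front): 1↦6, 2↦2, 3↦4, 4↦1, 5↦3, 6↦10, 7↦8, 8↦5, 9↦7, 10↦9.
Listing these in domain order gives 6 2 4 1 3 10 8 5 7 9.

6 2 4 1 3 10 8 5 7 9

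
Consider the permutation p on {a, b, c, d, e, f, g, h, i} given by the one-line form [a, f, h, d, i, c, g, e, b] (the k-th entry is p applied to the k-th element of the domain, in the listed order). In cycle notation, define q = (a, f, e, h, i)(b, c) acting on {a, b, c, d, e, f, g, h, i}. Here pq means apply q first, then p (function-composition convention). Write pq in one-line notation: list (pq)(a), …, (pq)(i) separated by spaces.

c h f d e i g b a

Chase each element through q then p: a → f → c; b → c → h; c → b → f; d → d → d; e → h → e; f → e → i; g → g → g; h → i → b; i → a → a.
So pq in one-line form is c h f d e i g b a.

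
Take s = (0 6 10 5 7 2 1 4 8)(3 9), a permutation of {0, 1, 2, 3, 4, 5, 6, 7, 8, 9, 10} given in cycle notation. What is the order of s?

18

The disjoint cycles have lengths 9, 2.
Since disjoint cycles commute, ord(s) = lcm(9, 2) = 18.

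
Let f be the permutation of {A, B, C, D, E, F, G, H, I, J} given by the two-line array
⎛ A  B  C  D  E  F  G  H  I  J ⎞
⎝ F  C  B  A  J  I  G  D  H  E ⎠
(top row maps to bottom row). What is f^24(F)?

Tracing F → I → … returns to F after 5 steps, so F lies in a 5-cycle (A F I H D).
Since the cycle has length 5, f^24 acts on it the same as f^4 (24 mod 5 = 4).
Advancing 4 steps from F: F → I → H → D → A.

A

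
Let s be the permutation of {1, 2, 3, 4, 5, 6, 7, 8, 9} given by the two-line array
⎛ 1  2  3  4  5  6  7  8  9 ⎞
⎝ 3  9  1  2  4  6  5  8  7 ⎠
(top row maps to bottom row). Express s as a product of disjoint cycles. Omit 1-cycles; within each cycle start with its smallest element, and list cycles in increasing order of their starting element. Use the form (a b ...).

(1 3)(2 9 7 5 4)

Iterating s from 1 gives 1 → 3 → 1; that is the 2-cycle (1 3).
Repeating from the next unused element and collecting all non-trivial cycles gives (1 3)(2 9 7 5 4).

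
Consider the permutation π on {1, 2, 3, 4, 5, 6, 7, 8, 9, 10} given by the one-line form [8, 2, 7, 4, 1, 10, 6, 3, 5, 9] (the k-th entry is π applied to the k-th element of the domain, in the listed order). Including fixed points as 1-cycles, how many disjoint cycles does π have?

The cycle decomposition is (1 8 3 7 6 10 9 5)(2)(4), which has 3 cycles (counting 1-cycles).

3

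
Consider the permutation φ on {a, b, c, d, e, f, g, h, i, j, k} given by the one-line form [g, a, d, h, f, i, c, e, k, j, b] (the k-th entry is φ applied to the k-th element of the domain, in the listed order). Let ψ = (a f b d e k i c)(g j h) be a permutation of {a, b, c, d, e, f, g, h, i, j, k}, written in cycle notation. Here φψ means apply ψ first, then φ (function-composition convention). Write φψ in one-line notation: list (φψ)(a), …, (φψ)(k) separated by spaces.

i h g f b a j c d e k

Chase each element through ψ then φ: a → f → i; b → d → h; c → a → g; d → e → f; e → k → b; f → b → a; g → j → j; h → g → c; i → c → d; j → h → e; k → i → k.
Collecting the images, φψ = [i h g f b a j c d e k].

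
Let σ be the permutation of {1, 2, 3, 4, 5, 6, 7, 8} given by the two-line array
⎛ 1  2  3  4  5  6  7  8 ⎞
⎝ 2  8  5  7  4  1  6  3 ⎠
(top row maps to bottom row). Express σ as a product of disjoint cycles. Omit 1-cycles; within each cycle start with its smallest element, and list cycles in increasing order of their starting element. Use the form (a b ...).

Start at 1 and follow images: 1 → 2 → 8 → 3 → 5 → 4 → 7 → 6 → 1, giving the cycle (1 2 8 3 5 4 7 6).
Repeating from the next unused element and collecting all non-trivial cycles gives (1 2 8 3 5 4 7 6).

(1 2 8 3 5 4 7 6)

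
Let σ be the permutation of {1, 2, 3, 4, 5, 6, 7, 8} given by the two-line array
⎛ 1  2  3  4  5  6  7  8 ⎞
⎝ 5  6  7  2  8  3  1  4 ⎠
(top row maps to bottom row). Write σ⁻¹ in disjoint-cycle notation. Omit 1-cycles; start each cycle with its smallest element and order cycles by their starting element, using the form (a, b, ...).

(1, 7, 3, 6, 2, 4, 8, 5)

The cycle decomposition of σ is (1, 5, 8, 4, 2, 6, 3, 7).
Reversing each cycle (and rotating so the smallest element leads) gives σ⁻¹ = (1, 7, 3, 6, 2, 4, 8, 5).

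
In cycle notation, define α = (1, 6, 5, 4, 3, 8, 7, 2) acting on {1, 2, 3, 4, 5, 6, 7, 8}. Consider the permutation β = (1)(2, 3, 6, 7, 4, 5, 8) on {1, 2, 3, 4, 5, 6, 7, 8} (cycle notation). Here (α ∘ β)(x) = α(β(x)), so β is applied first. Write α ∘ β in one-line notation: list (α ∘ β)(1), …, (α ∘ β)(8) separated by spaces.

6 8 5 4 7 2 3 1

(α ∘ β)(x) = α(β(x)). Computing each image: α(β(1)) = α(1) = 6, α(β(2)) = α(3) = 8, α(β(3)) = α(6) = 5, α(β(4)) = α(5) = 4, α(β(5)) = α(8) = 7, α(β(6)) = α(7) = 2, α(β(7)) = α(4) = 3, α(β(8)) = α(2) = 1.
Hence α ∘ β = [6 8 5 4 7 2 3 1].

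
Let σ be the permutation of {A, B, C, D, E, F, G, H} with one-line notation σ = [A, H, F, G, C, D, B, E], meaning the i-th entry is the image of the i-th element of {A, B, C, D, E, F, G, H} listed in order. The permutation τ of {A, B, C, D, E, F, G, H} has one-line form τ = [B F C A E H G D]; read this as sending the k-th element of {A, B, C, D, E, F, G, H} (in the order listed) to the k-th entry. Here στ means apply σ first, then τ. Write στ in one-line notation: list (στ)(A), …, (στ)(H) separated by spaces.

B D H G C A F E

(στ)(x) = τ(σ(x)). Computing each image: τ(σ(A)) = τ(A) = B, τ(σ(B)) = τ(H) = D, τ(σ(C)) = τ(F) = H, τ(σ(D)) = τ(G) = G, τ(σ(E)) = τ(C) = C, τ(σ(F)) = τ(D) = A, τ(σ(G)) = τ(B) = F, τ(σ(H)) = τ(E) = E.
Hence στ = [B D H G C A F E].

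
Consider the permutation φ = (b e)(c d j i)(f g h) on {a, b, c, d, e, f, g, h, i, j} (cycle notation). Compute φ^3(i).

i lies in the 4-cycle (c d j i).
Stepping 3 places around the cycle: i → c → d → j.

j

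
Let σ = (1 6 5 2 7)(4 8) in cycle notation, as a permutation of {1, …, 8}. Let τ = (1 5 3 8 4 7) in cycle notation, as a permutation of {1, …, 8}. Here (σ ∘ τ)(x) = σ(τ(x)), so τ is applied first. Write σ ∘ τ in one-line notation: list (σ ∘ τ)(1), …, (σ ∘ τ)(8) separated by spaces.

(σ ∘ τ)(x) = σ(τ(x)). Computing each image: σ(τ(1)) = σ(5) = 2, σ(τ(2)) = σ(2) = 7, σ(τ(3)) = σ(8) = 4, σ(τ(4)) = σ(7) = 1, σ(τ(5)) = σ(3) = 3, σ(τ(6)) = σ(6) = 5, σ(τ(7)) = σ(1) = 6, σ(τ(8)) = σ(4) = 8.
Hence σ ∘ τ = [2 7 4 1 3 5 6 8].

2 7 4 1 3 5 6 8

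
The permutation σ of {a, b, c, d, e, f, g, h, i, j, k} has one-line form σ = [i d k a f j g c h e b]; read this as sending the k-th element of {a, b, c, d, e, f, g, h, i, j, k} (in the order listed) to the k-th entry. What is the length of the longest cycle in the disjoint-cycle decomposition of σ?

Decomposing into disjoint cycles gives (a i h c k b d)(e f j); the longest has length 7.

7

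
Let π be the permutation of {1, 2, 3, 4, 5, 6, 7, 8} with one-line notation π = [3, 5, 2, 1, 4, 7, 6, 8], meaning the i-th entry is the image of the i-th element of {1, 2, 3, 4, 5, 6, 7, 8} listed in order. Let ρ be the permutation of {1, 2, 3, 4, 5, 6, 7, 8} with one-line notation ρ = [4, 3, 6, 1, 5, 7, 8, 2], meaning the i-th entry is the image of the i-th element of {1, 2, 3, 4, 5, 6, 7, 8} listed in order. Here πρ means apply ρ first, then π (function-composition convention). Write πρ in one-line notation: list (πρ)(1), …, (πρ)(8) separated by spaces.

1 2 7 3 4 6 8 5

For each element, apply ρ then π: 1 → 4 → 1; 2 → 3 → 2; 3 → 6 → 7; 4 → 1 → 3; 5 → 5 → 4; 6 → 7 → 6; 7 → 8 → 8; 8 → 2 → 5.
Collecting the images, πρ = [1 2 7 3 4 6 8 5].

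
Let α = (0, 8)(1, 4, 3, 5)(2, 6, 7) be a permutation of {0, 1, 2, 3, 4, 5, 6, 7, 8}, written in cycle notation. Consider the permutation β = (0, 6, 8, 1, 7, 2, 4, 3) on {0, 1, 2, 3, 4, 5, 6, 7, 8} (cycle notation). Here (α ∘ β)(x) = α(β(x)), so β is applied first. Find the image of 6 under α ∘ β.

0

First apply β: β(6) = 8, then α(8) = 0. Thus (α ∘ β)(6) = 0.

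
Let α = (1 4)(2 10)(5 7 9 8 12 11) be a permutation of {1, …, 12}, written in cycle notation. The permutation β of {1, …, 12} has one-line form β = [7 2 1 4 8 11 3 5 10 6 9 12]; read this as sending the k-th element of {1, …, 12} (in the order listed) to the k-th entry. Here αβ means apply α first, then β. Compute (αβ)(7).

α(7) = 9, then β(9) = 10; composing gives (αβ)(7) = 10.

10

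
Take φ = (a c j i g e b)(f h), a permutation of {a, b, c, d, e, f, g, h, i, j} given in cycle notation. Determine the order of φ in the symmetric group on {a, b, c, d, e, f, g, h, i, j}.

14

The cycle type of φ is (7, 2, 1).
The order is lcm(7, 2) = 14.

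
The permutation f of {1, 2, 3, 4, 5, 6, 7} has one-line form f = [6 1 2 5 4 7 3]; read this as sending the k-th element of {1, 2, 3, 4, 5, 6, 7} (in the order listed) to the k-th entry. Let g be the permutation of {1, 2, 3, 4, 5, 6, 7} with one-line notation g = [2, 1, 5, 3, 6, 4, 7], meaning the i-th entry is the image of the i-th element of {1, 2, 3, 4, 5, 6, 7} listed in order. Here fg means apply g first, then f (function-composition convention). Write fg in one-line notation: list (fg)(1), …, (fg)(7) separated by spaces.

(fg)(x) = f(g(x)). Computing each image: f(g(1)) = f(2) = 1, f(g(2)) = f(1) = 6, f(g(3)) = f(5) = 4, f(g(4)) = f(3) = 2, f(g(5)) = f(6) = 7, f(g(6)) = f(4) = 5, f(g(7)) = f(7) = 3.
Hence fg = [1 6 4 2 7 5 3].

1 6 4 2 7 5 3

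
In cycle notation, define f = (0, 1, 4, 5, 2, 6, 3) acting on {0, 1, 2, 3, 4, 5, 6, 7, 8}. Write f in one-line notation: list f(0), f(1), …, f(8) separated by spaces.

1 4 6 0 5 2 3 7 8

Each element maps to the next entry in its cycle (wrapping to the front): 0→1, 1→4, 2→6, 3→0, 4→5, 5→2, 6→3, 7→7, 8→8.
Listing these in domain order gives 1 4 6 0 5 2 3 7 8.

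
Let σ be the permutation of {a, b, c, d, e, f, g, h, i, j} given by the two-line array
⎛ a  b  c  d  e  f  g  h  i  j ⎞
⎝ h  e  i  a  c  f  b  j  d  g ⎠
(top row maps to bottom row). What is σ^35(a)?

Tracing a → h → … returns to a after 9 steps, so a lies in a 9-cycle (a h j g b e c i d).
On a 9-cycle, σ^9 is the identity, so σ^35 = σ^8 there (35 ≡ 8 mod 9).
Advancing 8 steps from a: a → h → j → g → b → e → c → i → d.

d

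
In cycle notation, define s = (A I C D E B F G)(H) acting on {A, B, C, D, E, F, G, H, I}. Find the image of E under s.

E appears in (A I C D E B F G); the next entry (wrapping around) is B.

B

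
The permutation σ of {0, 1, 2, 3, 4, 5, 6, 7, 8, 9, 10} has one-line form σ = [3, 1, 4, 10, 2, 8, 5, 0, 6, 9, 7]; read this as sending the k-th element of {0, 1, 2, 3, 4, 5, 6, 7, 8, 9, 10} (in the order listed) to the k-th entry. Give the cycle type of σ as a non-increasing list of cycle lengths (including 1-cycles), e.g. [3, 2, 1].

[4, 3, 2, 1, 1]

The disjoint cycles are (0 3 10 7)(1)(2 4)(5 8 6)(9), with lengths 4, 3, 2, 1, 1 in non-increasing order.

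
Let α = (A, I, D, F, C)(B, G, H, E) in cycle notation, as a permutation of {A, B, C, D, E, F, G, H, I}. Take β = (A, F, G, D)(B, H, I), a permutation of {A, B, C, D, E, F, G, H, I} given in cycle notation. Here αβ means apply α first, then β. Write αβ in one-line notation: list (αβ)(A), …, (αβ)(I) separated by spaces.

(αβ)(x) = β(α(x)). Computing each image: β(α(A)) = β(I) = B, β(α(B)) = β(G) = D, β(α(C)) = β(A) = F, β(α(D)) = β(F) = G, β(α(E)) = β(B) = H, β(α(F)) = β(C) = C, β(α(G)) = β(H) = I, β(α(H)) = β(E) = E, β(α(I)) = β(D) = A.
Hence αβ = [B D F G H C I E A].

B D F G H C I E A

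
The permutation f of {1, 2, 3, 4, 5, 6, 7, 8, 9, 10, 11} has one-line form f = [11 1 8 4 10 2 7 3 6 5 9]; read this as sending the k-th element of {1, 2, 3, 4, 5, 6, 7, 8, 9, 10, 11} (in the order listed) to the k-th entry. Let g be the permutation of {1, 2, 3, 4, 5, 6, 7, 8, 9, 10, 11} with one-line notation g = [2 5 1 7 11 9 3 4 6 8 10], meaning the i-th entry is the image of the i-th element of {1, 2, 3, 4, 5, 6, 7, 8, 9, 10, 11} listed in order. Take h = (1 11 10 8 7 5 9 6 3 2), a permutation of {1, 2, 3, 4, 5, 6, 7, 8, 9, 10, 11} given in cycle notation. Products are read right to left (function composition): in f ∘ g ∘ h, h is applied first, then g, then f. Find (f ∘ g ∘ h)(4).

7

(f ∘ g ∘ h)(4) = f(g(h(4))). h(4) = 4, then g(4) = 7, then f(7) = 7, so the result is 7.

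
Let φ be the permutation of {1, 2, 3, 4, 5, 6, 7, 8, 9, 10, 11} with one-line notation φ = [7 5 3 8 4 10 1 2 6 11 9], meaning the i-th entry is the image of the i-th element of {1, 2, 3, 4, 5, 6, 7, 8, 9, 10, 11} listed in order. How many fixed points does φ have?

The fixed points (elements with φ(x) = x) are {3}, so there is 1.

1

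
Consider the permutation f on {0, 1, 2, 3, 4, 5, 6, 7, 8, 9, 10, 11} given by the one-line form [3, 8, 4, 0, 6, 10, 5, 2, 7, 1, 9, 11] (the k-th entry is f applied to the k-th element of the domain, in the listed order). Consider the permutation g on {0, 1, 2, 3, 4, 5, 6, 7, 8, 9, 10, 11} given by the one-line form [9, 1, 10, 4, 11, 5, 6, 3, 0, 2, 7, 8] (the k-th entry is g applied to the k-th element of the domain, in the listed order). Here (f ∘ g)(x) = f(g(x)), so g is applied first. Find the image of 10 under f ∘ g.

g(10) = 7, then f(7) = 2; composing gives (f ∘ g)(10) = 2.

2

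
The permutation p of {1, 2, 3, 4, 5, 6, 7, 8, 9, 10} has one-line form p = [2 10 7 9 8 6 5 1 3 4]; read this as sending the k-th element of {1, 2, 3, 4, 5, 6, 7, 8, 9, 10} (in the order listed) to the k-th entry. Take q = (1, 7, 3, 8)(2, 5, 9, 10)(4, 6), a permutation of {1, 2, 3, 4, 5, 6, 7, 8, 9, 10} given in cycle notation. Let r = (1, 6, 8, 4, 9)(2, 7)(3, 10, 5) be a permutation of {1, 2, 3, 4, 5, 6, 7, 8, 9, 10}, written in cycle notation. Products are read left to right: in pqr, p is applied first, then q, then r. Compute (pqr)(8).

2

Chase 8: p(8) = 1; q(1) = 7; r(7) = 2. Hence (pqr)(8) = 2.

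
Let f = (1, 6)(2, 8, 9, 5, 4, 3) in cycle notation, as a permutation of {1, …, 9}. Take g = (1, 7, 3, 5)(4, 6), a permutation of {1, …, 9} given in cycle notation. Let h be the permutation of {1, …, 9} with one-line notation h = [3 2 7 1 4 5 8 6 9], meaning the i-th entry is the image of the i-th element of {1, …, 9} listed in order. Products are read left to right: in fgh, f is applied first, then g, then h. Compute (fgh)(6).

8

Chase 6: f(6) = 1; g(1) = 7; h(7) = 8. Hence (fgh)(6) = 8.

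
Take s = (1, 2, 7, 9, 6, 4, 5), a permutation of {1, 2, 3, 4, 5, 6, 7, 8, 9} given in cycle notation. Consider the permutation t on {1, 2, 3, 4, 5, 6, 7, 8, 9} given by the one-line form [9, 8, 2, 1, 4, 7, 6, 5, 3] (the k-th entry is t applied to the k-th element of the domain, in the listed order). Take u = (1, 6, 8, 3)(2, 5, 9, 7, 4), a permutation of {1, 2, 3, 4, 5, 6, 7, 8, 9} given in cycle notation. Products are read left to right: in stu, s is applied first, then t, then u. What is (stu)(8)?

Chase 8: s(8) = 8; t(8) = 5; u(5) = 9. Hence (stu)(8) = 9.

9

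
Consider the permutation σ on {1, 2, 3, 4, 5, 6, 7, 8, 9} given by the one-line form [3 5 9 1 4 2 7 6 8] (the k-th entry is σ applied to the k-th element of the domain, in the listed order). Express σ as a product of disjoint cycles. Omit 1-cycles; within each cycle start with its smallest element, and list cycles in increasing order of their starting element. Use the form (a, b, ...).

(1, 3, 9, 8, 6, 2, 5, 4)

From 1: 1 → 3 → 9 → 8 → 6 → 2 → 5 → 4 → 1, closing the cycle (1, 3, 9, 8, 6, 2, 5, 4).
Continuing from each remaining unvisited element yields (1, 3, 9, 8, 6, 2, 5, 4).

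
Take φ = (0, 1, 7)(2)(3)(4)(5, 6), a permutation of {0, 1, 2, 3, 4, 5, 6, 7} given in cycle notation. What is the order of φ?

The cycle type of φ is (3, 2, 1, 1, 1).
The order of φ is the least common multiple of its cycle lengths: lcm(3, 2) = 6.

6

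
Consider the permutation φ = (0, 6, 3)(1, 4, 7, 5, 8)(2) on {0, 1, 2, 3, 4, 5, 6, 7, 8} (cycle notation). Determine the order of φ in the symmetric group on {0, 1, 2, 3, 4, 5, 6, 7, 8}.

15

The cycle type of φ is (5, 3, 1).
The order of φ is the least common multiple of its cycle lengths: lcm(5, 3) = 15.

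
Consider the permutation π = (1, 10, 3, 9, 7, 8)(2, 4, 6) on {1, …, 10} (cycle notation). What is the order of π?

6

The cycle type of π is (6, 3, 1).
Since disjoint cycles commute, ord(π) = lcm(6, 3) = 6.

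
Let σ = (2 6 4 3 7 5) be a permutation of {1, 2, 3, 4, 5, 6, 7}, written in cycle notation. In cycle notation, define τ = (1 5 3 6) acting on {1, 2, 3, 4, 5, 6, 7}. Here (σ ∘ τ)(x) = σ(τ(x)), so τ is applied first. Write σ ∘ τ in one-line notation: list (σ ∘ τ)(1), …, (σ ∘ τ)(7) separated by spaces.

(σ ∘ τ)(x) = σ(τ(x)). Computing each image: σ(τ(1)) = σ(5) = 2, σ(τ(2)) = σ(2) = 6, σ(τ(3)) = σ(6) = 4, σ(τ(4)) = σ(4) = 3, σ(τ(5)) = σ(3) = 7, σ(τ(6)) = σ(1) = 1, σ(τ(7)) = σ(7) = 5.
Hence σ ∘ τ = [2 6 4 3 7 1 5].

2 6 4 3 7 1 5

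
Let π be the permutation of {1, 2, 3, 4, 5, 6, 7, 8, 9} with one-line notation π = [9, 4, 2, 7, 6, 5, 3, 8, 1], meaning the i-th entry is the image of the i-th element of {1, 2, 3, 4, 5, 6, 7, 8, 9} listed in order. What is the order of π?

Writing π as disjoint cycles, the cycle lengths are 4, 2, 2, 1.
The order is lcm(4, 2, 2) = 4.

4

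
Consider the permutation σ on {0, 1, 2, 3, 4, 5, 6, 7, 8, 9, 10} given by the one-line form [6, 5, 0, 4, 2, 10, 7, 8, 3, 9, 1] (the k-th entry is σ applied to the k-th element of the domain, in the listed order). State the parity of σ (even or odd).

In disjoint-cycle form the cycle lengths are 7, 3, 1.
A cycle of length ℓ contributes ℓ−1 transpositions, so σ is a product of 6 + 2 = 8 transpositions — even.

even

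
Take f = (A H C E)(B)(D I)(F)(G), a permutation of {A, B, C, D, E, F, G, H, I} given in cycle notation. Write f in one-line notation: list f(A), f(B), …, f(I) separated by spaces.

H B E I A F G C D

Reading each image from the cycles: A→H, B→B, C→E, D→I, E→A, F→F, G→G, H→C, I→D.
Listing these in domain order gives H B E I A F G C D.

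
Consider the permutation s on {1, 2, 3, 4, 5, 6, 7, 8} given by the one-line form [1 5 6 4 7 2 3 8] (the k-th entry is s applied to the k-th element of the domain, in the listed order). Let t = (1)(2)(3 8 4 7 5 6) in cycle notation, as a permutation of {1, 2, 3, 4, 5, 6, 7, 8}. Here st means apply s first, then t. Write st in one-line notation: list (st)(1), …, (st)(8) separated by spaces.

1 6 3 7 5 2 8 4

(st)(x) = t(s(x)). Computing each image: t(s(1)) = t(1) = 1, t(s(2)) = t(5) = 6, t(s(3)) = t(6) = 3, t(s(4)) = t(4) = 7, t(s(5)) = t(7) = 5, t(s(6)) = t(2) = 2, t(s(7)) = t(3) = 8, t(s(8)) = t(8) = 4.
Hence st = [1 6 3 7 5 2 8 4].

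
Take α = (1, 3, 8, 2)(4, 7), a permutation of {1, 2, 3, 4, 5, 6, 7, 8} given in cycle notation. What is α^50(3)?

2

3 lies in the 4-cycle (1, 3, 8, 2).
On a 4-cycle, α^4 is the identity, so α^50 = α^2 there (50 ≡ 2 mod 4).
Stepping 2 places around the cycle: 3 → 8 → 2.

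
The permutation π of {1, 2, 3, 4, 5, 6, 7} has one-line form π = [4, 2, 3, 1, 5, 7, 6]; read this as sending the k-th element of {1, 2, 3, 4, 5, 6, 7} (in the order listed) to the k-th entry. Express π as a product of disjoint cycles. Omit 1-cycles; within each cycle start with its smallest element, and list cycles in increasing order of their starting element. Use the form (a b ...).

(1 4)(6 7)

Iterating π from 1 gives 1 → 4 → 1; that is the 2-cycle (1 4).
Continuing from each remaining unvisited element yields (1 4)(6 7).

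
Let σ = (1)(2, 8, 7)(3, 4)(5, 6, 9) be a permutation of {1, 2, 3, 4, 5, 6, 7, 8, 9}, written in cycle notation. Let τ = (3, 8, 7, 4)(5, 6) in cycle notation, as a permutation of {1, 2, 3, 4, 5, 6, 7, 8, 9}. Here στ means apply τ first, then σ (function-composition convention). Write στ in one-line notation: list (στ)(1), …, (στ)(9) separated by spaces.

1 8 7 4 9 6 3 2 5

(στ)(x) = σ(τ(x)). Computing each image: σ(τ(1)) = σ(1) = 1, σ(τ(2)) = σ(2) = 8, σ(τ(3)) = σ(8) = 7, σ(τ(4)) = σ(3) = 4, σ(τ(5)) = σ(6) = 9, σ(τ(6)) = σ(5) = 6, σ(τ(7)) = σ(4) = 3, σ(τ(8)) = σ(7) = 2, σ(τ(9)) = σ(9) = 5.
Hence στ = [1 8 7 4 9 6 3 2 5].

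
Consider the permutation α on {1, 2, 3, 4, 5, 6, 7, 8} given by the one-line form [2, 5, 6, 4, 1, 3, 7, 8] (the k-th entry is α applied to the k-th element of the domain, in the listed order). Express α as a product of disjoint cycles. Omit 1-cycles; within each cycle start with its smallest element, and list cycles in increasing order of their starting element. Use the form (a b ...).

(1 2 5)(3 6)

Iterating α from 1 gives 1 → 2 → 5 → 1; that is the 3-cycle (1 2 5).
Repeating from the next unused element and collecting all non-trivial cycles gives (1 2 5)(3 6).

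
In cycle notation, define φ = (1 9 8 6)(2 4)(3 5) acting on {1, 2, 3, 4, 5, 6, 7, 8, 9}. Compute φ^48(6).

6

6 lies in the 4-cycle (1 9 8 6).
Powers repeat with period 4 on this cycle, and 48 mod 4 = 0, so φ^48(6) = φ^0(6).
So φ^48(6) = 6.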